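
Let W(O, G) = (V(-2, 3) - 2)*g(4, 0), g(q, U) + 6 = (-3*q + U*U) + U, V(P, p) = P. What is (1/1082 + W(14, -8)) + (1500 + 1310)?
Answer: 3118325/1082 ≈ 2882.0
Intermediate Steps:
g(q, U) = -6 + U + U² - 3*q (g(q, U) = -6 + ((-3*q + U*U) + U) = -6 + ((-3*q + U²) + U) = -6 + ((U² - 3*q) + U) = -6 + (U + U² - 3*q) = -6 + U + U² - 3*q)
W(O, G) = 72 (W(O, G) = (-2 - 2)*(-6 + 0 + 0² - 3*4) = -4*(-6 + 0 + 0 - 12) = -4*(-18) = 72)
(1/1082 + W(14, -8)) + (1500 + 1310) = (1/1082 + 72) + (1500 + 1310) = (1/1082 + 72) + 2810 = 77905/1082 + 2810 = 3118325/1082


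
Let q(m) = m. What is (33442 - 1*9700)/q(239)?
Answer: 23742/239 ≈ 99.339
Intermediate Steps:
(33442 - 1*9700)/q(239) = (33442 - 1*9700)/239 = (33442 - 9700)*(1/239) = 23742*(1/239) = 23742/239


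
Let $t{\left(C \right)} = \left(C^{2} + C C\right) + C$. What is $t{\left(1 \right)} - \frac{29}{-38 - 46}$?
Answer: $\frac{281}{84} \approx 3.3452$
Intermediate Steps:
$t{\left(C \right)} = C + 2 C^{2}$ ($t{\left(C \right)} = \left(C^{2} + C^{2}\right) + C = 2 C^{2} + C = C + 2 C^{2}$)
$t{\left(1 \right)} - \frac{29}{-38 - 46} = 1 \left(1 + 2 \cdot 1\right) - \frac{29}{-38 - 46} = 1 \left(1 + 2\right) - \frac{29}{-84} = 1 \cdot 3 - - \frac{29}{84} = 3 + \frac{29}{84} = \frac{281}{84}$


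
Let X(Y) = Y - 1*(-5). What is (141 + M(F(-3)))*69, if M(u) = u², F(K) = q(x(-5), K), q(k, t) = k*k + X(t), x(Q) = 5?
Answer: 60030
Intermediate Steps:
X(Y) = 5 + Y (X(Y) = Y + 5 = 5 + Y)
q(k, t) = 5 + t + k² (q(k, t) = k*k + (5 + t) = k² + (5 + t) = 5 + t + k²)
F(K) = 30 + K (F(K) = 5 + K + 5² = 5 + K + 25 = 30 + K)
(141 + M(F(-3)))*69 = (141 + (30 - 3)²)*69 = (141 + 27²)*69 = (141 + 729)*69 = 870*69 = 60030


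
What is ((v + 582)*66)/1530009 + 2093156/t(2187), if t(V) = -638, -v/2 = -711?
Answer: -177914618554/54230319 ≈ -3280.7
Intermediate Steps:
v = 1422 (v = -2*(-711) = 1422)
((v + 582)*66)/1530009 + 2093156/t(2187) = ((1422 + 582)*66)/1530009 + 2093156/(-638) = (2004*66)*(1/1530009) + 2093156*(-1/638) = 132264*(1/1530009) - 1046578/319 = 14696/170001 - 1046578/319 = -177914618554/54230319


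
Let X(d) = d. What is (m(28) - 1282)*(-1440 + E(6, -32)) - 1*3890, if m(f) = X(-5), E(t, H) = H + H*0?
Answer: 1890574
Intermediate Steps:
E(t, H) = H (E(t, H) = H + 0 = H)
m(f) = -5
(m(28) - 1282)*(-1440 + E(6, -32)) - 1*3890 = (-5 - 1282)*(-1440 - 32) - 1*3890 = -1287*(-1472) - 3890 = 1894464 - 3890 = 1890574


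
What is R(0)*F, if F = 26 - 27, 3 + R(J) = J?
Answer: 3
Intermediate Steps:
R(J) = -3 + J
F = -1
R(0)*F = (-3 + 0)*(-1) = -3*(-1) = 3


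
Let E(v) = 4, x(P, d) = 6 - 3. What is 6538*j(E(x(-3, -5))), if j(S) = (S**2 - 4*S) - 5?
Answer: -32690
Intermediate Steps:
x(P, d) = 3
j(S) = -5 + S**2 - 4*S
6538*j(E(x(-3, -5))) = 6538*(-5 + 4**2 - 4*4) = 6538*(-5 + 16 - 16) = 6538*(-5) = -32690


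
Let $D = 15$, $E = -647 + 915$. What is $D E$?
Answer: $4020$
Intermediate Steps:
$E = 268$
$D E = 15 \cdot 268 = 4020$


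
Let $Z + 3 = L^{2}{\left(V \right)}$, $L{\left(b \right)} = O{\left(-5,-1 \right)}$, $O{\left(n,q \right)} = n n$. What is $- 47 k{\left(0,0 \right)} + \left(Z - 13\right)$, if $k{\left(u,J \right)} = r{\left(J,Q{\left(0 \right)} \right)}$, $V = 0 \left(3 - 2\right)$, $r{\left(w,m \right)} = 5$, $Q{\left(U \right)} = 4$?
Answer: $374$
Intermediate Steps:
$O{\left(n,q \right)} = n^{2}$
$V = 0$ ($V = 0 \cdot 1 = 0$)
$k{\left(u,J \right)} = 5$
$L{\left(b \right)} = 25$ ($L{\left(b \right)} = \left(-5\right)^{2} = 25$)
$Z = 622$ ($Z = -3 + 25^{2} = -3 + 625 = 622$)
$- 47 k{\left(0,0 \right)} + \left(Z - 13\right) = \left(-47\right) 5 + \left(622 - 13\right) = -235 + 609 = 374$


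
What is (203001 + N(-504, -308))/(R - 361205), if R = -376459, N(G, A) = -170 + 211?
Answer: -101521/368832 ≈ -0.27525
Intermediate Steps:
N(G, A) = 41
(203001 + N(-504, -308))/(R - 361205) = (203001 + 41)/(-376459 - 361205) = 203042/(-737664) = 203042*(-1/737664) = -101521/368832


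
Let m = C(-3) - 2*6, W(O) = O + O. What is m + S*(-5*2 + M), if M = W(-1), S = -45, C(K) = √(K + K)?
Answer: 528 + I*√6 ≈ 528.0 + 2.4495*I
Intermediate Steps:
C(K) = √2*√K (C(K) = √(2*K) = √2*√K)
W(O) = 2*O
m = -12 + I*√6 (m = √2*√(-3) - 2*6 = √2*(I*√3) - 12 = I*√6 - 12 = -12 + I*√6 ≈ -12.0 + 2.4495*I)
M = -2 (M = 2*(-1) = -2)
m + S*(-5*2 + M) = (-12 + I*√6) - 45*(-5*2 - 2) = (-12 + I*√6) - 45*(-10 - 2) = (-12 + I*√6) - 45*(-12) = (-12 + I*√6) + 540 = 528 + I*√6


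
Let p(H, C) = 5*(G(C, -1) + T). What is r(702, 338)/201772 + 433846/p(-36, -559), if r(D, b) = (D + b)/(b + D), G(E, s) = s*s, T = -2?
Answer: -87537975107/1008860 ≈ -86769.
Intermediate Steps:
G(E, s) = s**2
r(D, b) = 1 (r(D, b) = (D + b)/(D + b) = 1)
p(H, C) = -5 (p(H, C) = 5*((-1)**2 - 2) = 5*(1 - 2) = 5*(-1) = -5)
r(702, 338)/201772 + 433846/p(-36, -559) = 1/201772 + 433846/(-5) = 1*(1/201772) + 433846*(-1/5) = 1/201772 - 433846/5 = -87537975107/1008860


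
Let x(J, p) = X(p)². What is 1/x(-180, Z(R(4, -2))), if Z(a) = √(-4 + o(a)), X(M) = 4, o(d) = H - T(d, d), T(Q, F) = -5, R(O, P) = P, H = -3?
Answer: 1/16 ≈ 0.062500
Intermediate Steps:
o(d) = 2 (o(d) = -3 - 1*(-5) = -3 + 5 = 2)
Z(a) = I*√2 (Z(a) = √(-4 + 2) = √(-2) = I*√2)
x(J, p) = 16 (x(J, p) = 4² = 16)
1/x(-180, Z(R(4, -2))) = 1/16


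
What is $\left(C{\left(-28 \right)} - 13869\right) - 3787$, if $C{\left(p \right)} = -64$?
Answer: $-17720$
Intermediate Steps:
$\left(C{\left(-28 \right)} - 13869\right) - 3787 = \left(-64 - 13869\right) - 3787 = -13933 - 3787 = -17720$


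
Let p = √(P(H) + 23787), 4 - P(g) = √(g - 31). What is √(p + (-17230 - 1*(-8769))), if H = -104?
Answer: √(-8461 + √(23791 - 3*I*√15)) ≈ 0.0002 - 91.141*I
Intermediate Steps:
P(g) = 4 - √(-31 + g) (P(g) = 4 - √(g - 31) = 4 - √(-31 + g))
p = √(23791 - 3*I*√15) (p = √((4 - √(-31 - 104)) + 23787) = √((4 - √(-135)) + 23787) = √((4 - 3*I*√15) + 23787) = √(23791 - 3*I*√15) ≈ 154.24 - 0.0377*I)
√(p + (-17230 - 1*(-8769))) = √(√(23791 - 3*I*√15) + (-17230 - 1*(-8769))) = √(√(23791 - 3*I*√15) + (-17230 + 8769)) = √(√(23791 - 3*I*√15) - 8461) = √(-8461 + √(23791 - 3*I*√15))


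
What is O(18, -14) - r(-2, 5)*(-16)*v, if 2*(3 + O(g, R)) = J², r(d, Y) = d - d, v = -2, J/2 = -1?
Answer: -1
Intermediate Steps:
J = -2 (J = 2*(-1) = -2)
r(d, Y) = 0
O(g, R) = -1 (O(g, R) = -3 + (½)*(-2)² = -3 + (½)*4 = -3 + 2 = -1)
O(18, -14) - r(-2, 5)*(-16)*v = -1 - 0*(-16)*(-2) = -1 - 0*(-2) = -1 - 1*0 = -1 + 0 = -1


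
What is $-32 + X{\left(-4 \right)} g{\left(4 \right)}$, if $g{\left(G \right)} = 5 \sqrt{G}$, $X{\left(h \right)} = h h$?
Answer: $128$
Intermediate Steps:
$X{\left(h \right)} = h^{2}$
$-32 + X{\left(-4 \right)} g{\left(4 \right)} = -32 + \left(-4\right)^{2} \cdot 5 \sqrt{4} = -32 + 16 \cdot 5 \cdot 2 = -32 + 16 \cdot 10 = -32 + 160 = 128$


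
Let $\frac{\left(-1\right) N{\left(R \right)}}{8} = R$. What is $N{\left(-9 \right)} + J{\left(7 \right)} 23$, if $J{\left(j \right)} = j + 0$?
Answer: $233$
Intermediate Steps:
$N{\left(R \right)} = - 8 R$
$J{\left(j \right)} = j$
$N{\left(-9 \right)} + J{\left(7 \right)} 23 = \left(-8\right) \left(-9\right) + 7 \cdot 23 = 72 + 161 = 233$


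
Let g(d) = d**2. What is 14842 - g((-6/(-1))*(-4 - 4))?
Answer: 12538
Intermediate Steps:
14842 - g((-6/(-1))*(-4 - 4)) = 14842 - ((-6/(-1))*(-4 - 4))**2 = 14842 - (-6*(-1)*(-8))**2 = 14842 - (6*(-8))**2 = 14842 - 1*(-48)**2 = 14842 - 1*2304 = 14842 - 2304 = 12538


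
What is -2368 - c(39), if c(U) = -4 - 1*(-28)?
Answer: -2392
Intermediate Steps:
c(U) = 24 (c(U) = -4 + 28 = 24)
-2368 - c(39) = -2368 - 1*24 = -2368 - 24 = -2392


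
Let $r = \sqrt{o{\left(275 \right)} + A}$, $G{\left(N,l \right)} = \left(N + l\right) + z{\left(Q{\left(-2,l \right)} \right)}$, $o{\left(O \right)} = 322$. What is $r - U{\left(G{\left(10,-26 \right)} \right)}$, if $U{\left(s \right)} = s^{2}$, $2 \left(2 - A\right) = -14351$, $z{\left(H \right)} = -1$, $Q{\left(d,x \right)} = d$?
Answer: $-289 + \frac{\sqrt{29998}}{2} \approx -202.4$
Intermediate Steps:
$A = \frac{14355}{2}$ ($A = 2 - - \frac{14351}{2} = 2 + \frac{14351}{2} = \frac{14355}{2} \approx 7177.5$)
$G{\left(N,l \right)} = -1 + N + l$ ($G{\left(N,l \right)} = \left(N + l\right) - 1 = -1 + N + l$)
$r = \frac{\sqrt{29998}}{2}$ ($r = \sqrt{322 + \frac{14355}{2}} = \sqrt{\frac{14999}{2}} = \frac{\sqrt{29998}}{2} \approx 86.6$)
$r - U{\left(G{\left(10,-26 \right)} \right)} = \frac{\sqrt{29998}}{2} - \left(-1 + 10 - 26\right)^{2} = \frac{\sqrt{29998}}{2} - \left(-17\right)^{2} = \frac{\sqrt{29998}}{2} - 289 = -289 + \frac{\sqrt{29998}}{2}$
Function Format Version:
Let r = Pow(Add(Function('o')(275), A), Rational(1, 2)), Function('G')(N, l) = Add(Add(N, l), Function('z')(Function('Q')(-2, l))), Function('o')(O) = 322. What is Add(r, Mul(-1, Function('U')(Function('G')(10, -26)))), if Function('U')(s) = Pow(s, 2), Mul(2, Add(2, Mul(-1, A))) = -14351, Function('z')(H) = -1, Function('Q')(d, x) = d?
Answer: Add(-289, Mul(Rational(1, 2), Pow(29998, Rational(1, 2)))) ≈ -202.40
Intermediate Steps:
A = Rational(14355, 2) (A = Add(2, Mul(Rational(-1, 2), -14351)) = Add(2, Rational(14351, 2)) = Rational(14355, 2) ≈ 7177.5)
Function('G')(N, l) = Add(-1, N, l) (Function('G')(N, l) = Add(Add(N, l), -1) = Add(-1, N, l))
r = Mul(Rational(1, 2), Pow(29998, Rational(1, 2))) (r = Pow(Add(322, Rational(14355, 2)), Rational(1, 2)) = Pow(Rational(14999, 2), Rational(1, 2)) = Mul(Rational(1, 2), Pow(29998, Rational(1, 2))) ≈ 86.600)
Add(r, Mul(-1, Function('U')(Function('G')(10, -26)))) = Add(Mul(Rational(1, 2), Pow(29998, Rational(1, 2))), Mul(-1, Pow(Add(-1, 10, -26), 2))) = Add(Mul(Rational(1, 2), Pow(29998, Rational(1, 2))), Mul(-1, Pow(-17, 2))) = Add(Mul(Rational(1, 2), Pow(29998, Rational(1, 2))), Mul(-1, 289)) = Add(Mul(Rational(1, 2), Pow(29998, Rational(1, 2))), -289) = Add(-289, Mul(Rational(1, 2), Pow(29998, Rational(1, 2))))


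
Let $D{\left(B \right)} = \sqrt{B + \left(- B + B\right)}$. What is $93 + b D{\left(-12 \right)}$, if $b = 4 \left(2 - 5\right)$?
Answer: $93 - 24 i \sqrt{3} \approx 93.0 - 41.569 i$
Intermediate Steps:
$D{\left(B \right)} = \sqrt{B}$ ($D{\left(B \right)} = \sqrt{B + 0} = \sqrt{B}$)
$b = -12$ ($b = 4 \left(-3\right) = -12$)
$93 + b D{\left(-12 \right)} = 93 - 12 \sqrt{-12} = 93 - 12 \cdot 2 i \sqrt{3} = 93 - 24 i \sqrt{3}$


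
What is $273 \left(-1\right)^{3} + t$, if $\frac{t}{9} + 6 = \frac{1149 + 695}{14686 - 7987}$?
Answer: $- \frac{724659}{2233} \approx -324.52$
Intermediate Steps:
$t = - \frac{115050}{2233}$ ($t = -54 + 9 \frac{1149 + 695}{14686 - 7987} = -54 + 9 \cdot \frac{1844}{6699} = -54 + \frac{5532}{2233} = - \frac{115050}{2233} \approx -51.523$)
$273 \left(-1\right)^{3} + t = 273 \left(-1\right)^{3} - \frac{115050}{2233} = 273 \left(-1\right) - \frac{115050}{2233} = -273 - \frac{115050}{2233} = - \frac{724659}{2233}$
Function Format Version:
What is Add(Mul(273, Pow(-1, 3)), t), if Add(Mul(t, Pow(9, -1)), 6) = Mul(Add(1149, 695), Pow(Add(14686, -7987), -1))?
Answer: Rational(-724659, 2233) ≈ -324.52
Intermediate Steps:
t = Rational(-115050, 2233) (t = Add(-54, Mul(9, Mul(Add(1149, 695), Pow(Add(14686, -7987), -1)))) = Add(-54, Mul(9, Mul(1844, Pow(6699, -1)))) = Add(-54, Mul(9, Mul(1844, Rational(1, 6699)))) = Add(-54, Mul(9, Rational(1844, 6699))) = Add(-54, Rational(5532, 2233)) = Rational(-115050, 2233) ≈ -51.523)
Add(Mul(273, Pow(-1, 3)), t) = Add(Mul(273, Pow(-1, 3)), Rational(-115050, 2233)) = Add(Mul(273, -1), Rational(-115050, 2233)) = Add(-273, Rational(-115050, 2233)) = Rational(-724659, 2233)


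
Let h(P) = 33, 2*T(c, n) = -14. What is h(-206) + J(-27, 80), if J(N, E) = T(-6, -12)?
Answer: 26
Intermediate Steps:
T(c, n) = -7 (T(c, n) = (1/2)*(-14) = -7)
J(N, E) = -7
h(-206) + J(-27, 80) = 33 - 7 = 26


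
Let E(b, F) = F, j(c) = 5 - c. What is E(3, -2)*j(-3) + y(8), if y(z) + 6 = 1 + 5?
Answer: -16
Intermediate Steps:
y(z) = 0 (y(z) = -6 + (1 + 5) = -6 + 6 = 0)
E(3, -2)*j(-3) + y(8) = -2*(5 - 1*(-3)) + 0 = -2*(5 + 3) + 0 = -2*8 + 0 = -16 + 0 = -16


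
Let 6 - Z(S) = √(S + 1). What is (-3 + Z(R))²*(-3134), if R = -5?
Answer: -15670 + 37608*I ≈ -15670.0 + 37608.0*I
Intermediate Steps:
Z(S) = 6 - √(1 + S) (Z(S) = 6 - √(S + 1) = 6 - √(1 + S))
(-3 + Z(R))²*(-3134) = (-3 + (6 - √(1 - 5)))²*(-3134) = (-3 + (6 - √(-4)))²*(-3134) = (-3 + (6 - 2*I))²*(-3134) = (3 - 2*I)²*(-3134) = -3134*(3 - 2*I)²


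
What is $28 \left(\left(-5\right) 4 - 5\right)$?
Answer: $-700$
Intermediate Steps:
$28 \left(\left(-5\right) 4 - 5\right) = 28 \left(-20 - 5\right) = 28 \left(-25\right) = -700$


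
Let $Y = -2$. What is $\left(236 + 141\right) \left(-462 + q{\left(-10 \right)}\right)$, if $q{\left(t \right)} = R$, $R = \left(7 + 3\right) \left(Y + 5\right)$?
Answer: $-162864$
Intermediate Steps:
$R = 30$ ($R = \left(7 + 3\right) \left(-2 + 5\right) = 10 \cdot 3 = 30$)
$q{\left(t \right)} = 30$
$\left(236 + 141\right) \left(-462 + q{\left(-10 \right)}\right) = \left(236 + 141\right) \left(-462 + 30\right) = 377 \left(-432\right) = -162864$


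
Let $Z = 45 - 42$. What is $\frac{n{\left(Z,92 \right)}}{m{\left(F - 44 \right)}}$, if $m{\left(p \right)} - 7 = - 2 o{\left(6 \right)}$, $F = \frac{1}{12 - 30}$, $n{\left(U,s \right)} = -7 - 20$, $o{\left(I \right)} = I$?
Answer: $\frac{27}{5} \approx 5.4$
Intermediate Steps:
$Z = 3$ ($Z = 45 - 42 = 3$)
$n{\left(U,s \right)} = -27$
$F = - \frac{1}{18}$ ($F = \frac{1}{-18} = - \frac{1}{18} \approx -0.055556$)
$m{\left(p \right)} = -5$ ($m{\left(p \right)} = 7 - 12 = -5$)
$\frac{n{\left(Z,92 \right)}}{m{\left(F - 44 \right)}} = - \frac{27}{-5} = \left(-27\right) \left(- \frac{1}{5}\right) = \frac{27}{5}$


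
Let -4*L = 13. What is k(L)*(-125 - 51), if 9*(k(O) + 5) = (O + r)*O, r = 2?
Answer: 7205/9 ≈ 800.56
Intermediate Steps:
L = -13/4 (L = -1/4*13 = -13/4 ≈ -3.2500)
k(O) = -5 + O*(2 + O)/9 (k(O) = -5 + ((O + 2)*O)/9 = -5 + ((2 + O)*O)/9 = -5 + (O*(2 + O))/9 = -5 + O*(2 + O)/9)
k(L)*(-125 - 51) = (-5 + (-13/4)**2/9 + (2/9)*(-13/4))*(-125 - 51) = (-5 + (1/9)*(169/16) - 13/18)*(-176) = (-5 + 169/144 - 13/18)*(-176) = -655/144*(-176) = 7205/9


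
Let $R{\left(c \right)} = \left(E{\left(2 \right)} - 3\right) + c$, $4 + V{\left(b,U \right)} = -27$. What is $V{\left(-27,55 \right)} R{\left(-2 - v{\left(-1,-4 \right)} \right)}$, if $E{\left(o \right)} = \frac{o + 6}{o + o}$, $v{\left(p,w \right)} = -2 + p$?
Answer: $0$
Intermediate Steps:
$E{\left(o \right)} = \frac{6 + o}{2 o}$
$V{\left(b,U \right)} = -31$ ($V{\left(b,U \right)} = -4 - 27 = -31$)
$R{\left(c \right)} = -1 + c$ ($R{\left(c \right)} = \left(\frac{6 + 2}{2 \cdot 2} - 3\right) + c = \left(\frac{1}{2} \cdot \frac{1}{2} \cdot 8 - 3\right) + c = \left(2 - 3\right) + c = -1 + c$)
$V{\left(-27,55 \right)} R{\left(-2 - v{\left(-1,-4 \right)} \right)} = - 31 \left(-1 - -1\right) = - 31 \left(-1 + \left(-2 + 3\right)\right) = - 31 \left(-1 + 1\right) = \left(-31\right) 0 = 0$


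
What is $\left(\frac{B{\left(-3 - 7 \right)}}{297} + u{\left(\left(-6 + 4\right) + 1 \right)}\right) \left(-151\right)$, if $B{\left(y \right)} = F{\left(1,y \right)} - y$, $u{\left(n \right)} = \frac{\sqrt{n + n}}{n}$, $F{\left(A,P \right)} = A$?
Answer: $- \frac{151}{27} + 151 i \sqrt{2} \approx -5.5926 + 213.55 i$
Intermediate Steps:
$u{\left(n \right)} = \frac{\sqrt{2}}{\sqrt{n}}$ ($u{\left(n \right)} = \frac{\sqrt{2 n}}{n} = \frac{\sqrt{2} \sqrt{n}}{n} = \frac{\sqrt{2}}{\sqrt{n}}$)
$B{\left(y \right)} = 1 - y$
$\left(\frac{B{\left(-3 - 7 \right)}}{297} + u{\left(\left(-6 + 4\right) + 1 \right)}\right) \left(-151\right) = \left(\frac{1 - \left(-3 - 7\right)}{297} + \frac{\sqrt{2}}{\sqrt{\left(-6 + 4\right) + 1}}\right) \left(-151\right) = \left(\left(1 - -10\right) \frac{1}{297} + \frac{\sqrt{2}}{\sqrt{-2 + 1}}\right) \left(-151\right) = \left(\left(1 + 10\right) \frac{1}{297} + \frac{\sqrt{2}}{i}\right) \left(-151\right) = \left(11 \cdot \frac{1}{297} + \sqrt{2} \left(- i\right)\right) \left(-151\right) = \left(\frac{1}{27} - i \sqrt{2}\right) \left(-151\right) = - \frac{151}{27} + 151 i \sqrt{2}$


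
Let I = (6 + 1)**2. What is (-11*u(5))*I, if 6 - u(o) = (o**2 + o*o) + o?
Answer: 26411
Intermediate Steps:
I = 49 (I = 7**2 = 49)
u(o) = 6 - o - 2*o**2 (u(o) = 6 - ((o**2 + o*o) + o) = 6 - ((o**2 + o**2) + o) = 6 - (2*o**2 + o) = 6 - (o + 2*o**2) = 6 + (-o - 2*o**2) = 6 - o - 2*o**2)
(-11*u(5))*I = -11*(6 - 1*5 - 2*5**2)*49 = -11*(6 - 5 - 2*25)*49 = -11*(6 - 5 - 50)*49 = -11*(-49)*49 = 539*49 = 26411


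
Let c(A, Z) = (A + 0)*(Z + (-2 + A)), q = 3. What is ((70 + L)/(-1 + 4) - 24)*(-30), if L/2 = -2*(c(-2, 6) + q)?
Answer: -20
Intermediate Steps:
c(A, Z) = A*(-2 + A + Z)
L = 4 (L = 2*(-2*(-2*(-2 - 2 + 6) + 3)) = 2*(-2*(-2*2 + 3)) = 2*(-2*(-4 + 3)) = 2*(-2*(-1)) = 2*2 = 4)
((70 + L)/(-1 + 4) - 24)*(-30) = ((70 + 4)/(-1 + 4) - 24)*(-30) = (74/3 - 24)*(-30) = (⅔)*(-30) = -20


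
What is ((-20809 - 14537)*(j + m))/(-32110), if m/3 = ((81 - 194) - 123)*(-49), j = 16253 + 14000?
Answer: 229554597/3211 ≈ 71490.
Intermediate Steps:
j = 30253
m = 34692 (m = 3*(((81 - 194) - 123)*(-49)) = 3*((-113 - 123)*(-49)) = 3*(-236*(-49)) = 3*11564 = 34692)
((-20809 - 14537)*(j + m))/(-32110) = ((-20809 - 14537)*(30253 + 34692))/(-32110) = -35346*64945*(-1/32110) = -2295545970*(-1/32110) = 229554597/3211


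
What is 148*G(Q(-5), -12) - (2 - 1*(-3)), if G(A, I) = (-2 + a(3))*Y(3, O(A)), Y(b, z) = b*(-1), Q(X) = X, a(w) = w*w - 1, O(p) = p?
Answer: -2669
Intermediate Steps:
a(w) = -1 + w² (a(w) = w² - 1 = -1 + w²)
Y(b, z) = -b
G(A, I) = -18 (G(A, I) = (-2 + (-1 + 3²))*(-1*3) = (-2 + (-1 + 9))*(-3) = (-2 + 8)*(-3) = 6*(-3) = -18)
148*G(Q(-5), -12) - (2 - 1*(-3)) = 148*(-18) - (2 - 1*(-3)) = -2664 - (2 + 3) = -2664 - 1*5 = -2664 - 5 = -2669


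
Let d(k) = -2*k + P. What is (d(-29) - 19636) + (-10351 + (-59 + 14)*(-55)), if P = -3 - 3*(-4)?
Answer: -27445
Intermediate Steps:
P = 9 (P = -3 + 12 = 9)
d(k) = 9 - 2*k (d(k) = -2*k + 9 = 9 - 2*k)
(d(-29) - 19636) + (-10351 + (-59 + 14)*(-55)) = ((9 - 2*(-29)) - 19636) + (-10351 + (-59 + 14)*(-55)) = ((9 + 58) - 19636) + (-10351 - 45*(-55)) = (67 - 19636) + (-10351 + 2475) = -19569 - 7876 = -27445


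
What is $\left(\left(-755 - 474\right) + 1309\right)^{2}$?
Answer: $6400$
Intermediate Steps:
$\left(\left(-755 - 474\right) + 1309\right)^{2} = \left(-1229 + 1309\right)^{2} = 80^{2} = 6400$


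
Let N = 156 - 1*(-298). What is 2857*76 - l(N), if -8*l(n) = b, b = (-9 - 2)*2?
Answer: 868517/4 ≈ 2.1713e+5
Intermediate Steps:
b = -22 (b = -11*2 = -22)
N = 454 (N = 156 + 298 = 454)
l(n) = 11/4 (l(n) = -1/8*(-22) = 11/4)
2857*76 - l(N) = 2857*76 - 1*11/4 = 217132 - 11/4 = 868517/4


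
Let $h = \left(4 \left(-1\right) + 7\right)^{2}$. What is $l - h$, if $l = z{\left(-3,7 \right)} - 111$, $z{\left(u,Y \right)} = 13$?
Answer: $-107$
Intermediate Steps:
$h = 9$ ($h = \left(-4 + 7\right)^{2} = 3^{2} = 9$)
$l = -98$ ($l = 13 - 111 = -98$)
$l - h = -98 - 9 = -107$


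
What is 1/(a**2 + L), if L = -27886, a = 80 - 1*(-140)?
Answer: 1/20514 ≈ 4.8747e-5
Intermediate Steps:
a = 220 (a = 80 + 140 = 220)
1/(a**2 + L) = 1/(220**2 - 27886) = 1/(48400 - 27886) = 1/20514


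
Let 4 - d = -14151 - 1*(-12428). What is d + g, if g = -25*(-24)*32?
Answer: 20927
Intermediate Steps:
g = 19200 (g = 600*32 = 19200)
d = 1727 (d = 4 - (-14151 - 1*(-12428)) = 4 - (-14151 + 12428) = 4 - 1*(-1723) = 4 + 1723 = 1727)
d + g = 1727 + 19200 = 20927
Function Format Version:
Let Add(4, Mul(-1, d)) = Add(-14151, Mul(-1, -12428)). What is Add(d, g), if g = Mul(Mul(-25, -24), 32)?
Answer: 20927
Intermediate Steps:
g = 19200 (g = Mul(600, 32) = 19200)
d = 1727 (d = Add(4, Mul(-1, Add(-14151, Mul(-1, -12428)))) = Add(4, Mul(-1, Add(-14151, 12428))) = Add(4, Mul(-1, -1723)) = Add(4, 1723) = 1727)
Add(d, g) = Add(1727, 19200) = 20927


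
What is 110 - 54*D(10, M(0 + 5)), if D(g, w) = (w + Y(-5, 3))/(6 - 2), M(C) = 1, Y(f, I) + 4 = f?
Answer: 218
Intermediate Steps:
Y(f, I) = -4 + f
D(g, w) = -9/4 + w/4 (D(g, w) = (w + (-4 - 5))/(6 - 2) = (w - 9)/4 = (-9 + w)*(¼) = -9/4 + w/4)
110 - 54*D(10, M(0 + 5)) = 110 - 54*(-9/4 + (¼)*1) = 110 - 54*(-9/4 + ¼) = 110 - 54*(-2) = 110 + 108 = 218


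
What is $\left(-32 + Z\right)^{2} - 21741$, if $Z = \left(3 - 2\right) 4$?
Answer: $-20957$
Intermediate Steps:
$Z = 4$ ($Z = \left(3 - 2\right) 4 = 1 \cdot 4 = 4$)
$\left(-32 + Z\right)^{2} - 21741 = \left(-32 + 4\right)^{2} - 21741 = \left(-28\right)^{2} - 21741 = 784 - 21741 = -20957$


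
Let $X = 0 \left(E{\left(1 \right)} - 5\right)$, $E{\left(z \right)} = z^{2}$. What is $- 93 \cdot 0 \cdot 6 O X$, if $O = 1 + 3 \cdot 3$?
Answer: $0$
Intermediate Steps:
$O = 10$ ($O = 1 + 9 = 10$)
$X = 0$ ($X = 0 \left(1^{2} - 5\right) = 0 \left(1 - 5\right) = 0 \left(-4\right) = 0$)
$- 93 \cdot 0 \cdot 6 O X = - 93 \cdot 0 \cdot 6 \cdot 10 \cdot 0 = - 93 \cdot 0 \cdot 10 \cdot 0 = \left(-93\right) 0 \cdot 0 = 0 \cdot 0 = 0$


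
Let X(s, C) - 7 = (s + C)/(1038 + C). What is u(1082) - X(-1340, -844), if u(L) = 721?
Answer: 70350/97 ≈ 725.26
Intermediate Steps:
X(s, C) = 7 + (C + s)/(1038 + C) (X(s, C) = 7 + (s + C)/(1038 + C) = 7 + (C + s)/(1038 + C))
u(1082) - X(-1340, -844) = 721 - (7266 - 1340 + 8*(-844))/(1038 - 844) = 721 - (7266 - 1340 - 6752)/194 = 721 - (-826)/194 = 721 - 1*(-413/97) = 721 + 413/97 = 70350/97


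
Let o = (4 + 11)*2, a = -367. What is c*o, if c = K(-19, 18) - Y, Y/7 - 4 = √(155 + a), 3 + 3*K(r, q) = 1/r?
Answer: -16540/19 - 420*I*√53 ≈ -870.53 - 3057.6*I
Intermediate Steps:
K(r, q) = -1 + 1/(3*r)
Y = 28 + 14*I*√53 (Y = 28 + 7*√(155 - 367) = 28 + 7*√(-212) = 28 + 7*(2*I*√53) = 28 + 14*I*√53 ≈ 28.0 + 101.92*I)
c = -1654/57 - 14*I*√53 (c = (⅓ - 1*(-19))/(-19) - (28 + 14*I*√53) = -(⅓ + 19)/19 + (-28 - 14*I*√53) = -1/19*58/3 + (-28 - 14*I*√53) = -58/57 + (-28 - 14*I*√53) = -1654/57 - 14*I*√53 ≈ -29.018 - 101.92*I)
o = 30 (o = 15*2 = 30)
c*o = (-1654/57 - 14*I*√53)*30 = -16540/19 - 420*I*√53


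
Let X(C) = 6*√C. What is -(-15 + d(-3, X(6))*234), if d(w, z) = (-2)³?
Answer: 1887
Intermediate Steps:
d(w, z) = -8
-(-15 + d(-3, X(6))*234) = -(-15 - 8*234) = -(-15 - 1872) = -1*(-1887) = 1887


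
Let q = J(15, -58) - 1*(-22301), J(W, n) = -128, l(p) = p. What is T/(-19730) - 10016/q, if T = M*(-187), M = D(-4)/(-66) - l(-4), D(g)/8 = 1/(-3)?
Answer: -54258824/131241987 ≈ -0.41343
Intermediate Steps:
D(g) = -8/3 (D(g) = 8/(-3) = 8*(-⅓) = -8/3)
q = 22173 (q = -128 - 1*(-22301) = -128 + 22301 = 22173)
M = 400/99 (M = -8/3/(-66) - 1*(-4) = -8/3*(-1/66) + 4 = 4/99 + 4 = 400/99 ≈ 4.0404)
T = -6800/9 (T = (400/99)*(-187) = -6800/9 ≈ -755.56)
T/(-19730) - 10016/q = -6800/9/(-19730) - 10016/22173 = -6800/9*(-1/19730) - 10016*1/22173 = 680/17757 - 10016/22173 = -54258824/131241987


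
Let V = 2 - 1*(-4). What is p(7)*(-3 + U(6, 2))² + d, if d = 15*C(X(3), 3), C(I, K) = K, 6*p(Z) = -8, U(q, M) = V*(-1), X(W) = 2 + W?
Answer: -63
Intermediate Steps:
V = 6 (V = 2 + 4 = 6)
U(q, M) = -6 (U(q, M) = 6*(-1) = -6)
p(Z) = -4/3 (p(Z) = (⅙)*(-8) = -4/3)
d = 45 (d = 15*3 = 45)
p(7)*(-3 + U(6, 2))² + d = -4*(-3 - 6)²/3 + 45 = -4/3*(-9)² + 45 = -4/3*81 + 45 = -108 + 45 = -63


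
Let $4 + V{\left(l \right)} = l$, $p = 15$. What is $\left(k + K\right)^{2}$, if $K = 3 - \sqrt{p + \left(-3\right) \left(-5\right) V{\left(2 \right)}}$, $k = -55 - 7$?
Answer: $\left(59 + i \sqrt{15}\right)^{2} \approx 3466.0 + 457.01 i$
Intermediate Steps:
$V{\left(l \right)} = -4 + l$
$k = -62$ ($k = -55 - 7 = -62$)
$K = 3 - i \sqrt{15}$ ($K = 3 - \sqrt{15 + \left(-3\right) \left(-5\right) \left(-4 + 2\right)} = 3 - \sqrt{15 + 15 \left(-2\right)} = 3 - \sqrt{15 - 30} = 3 - \sqrt{-15} = 3 - i \sqrt{15} \approx 3.0 - 3.873 i$)
$\left(k + K\right)^{2} = \left(-62 + \left(3 - i \sqrt{15}\right)\right)^{2} = \left(-59 - i \sqrt{15}\right)^{2}$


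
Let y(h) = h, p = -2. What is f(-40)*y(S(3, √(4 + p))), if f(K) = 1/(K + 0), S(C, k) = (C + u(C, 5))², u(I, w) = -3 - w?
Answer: -5/8 ≈ -0.62500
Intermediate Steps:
S(C, k) = (-8 + C)² (S(C, k) = (C + (-3 - 1*5))² = (C + (-3 - 5))² = (C - 8)² = (-8 + C)²)
f(K) = 1/K
f(-40)*y(S(3, √(4 + p))) = (-8 + 3)²/(-40) = -1/40*(-5)² = -1/40*25 = -5/8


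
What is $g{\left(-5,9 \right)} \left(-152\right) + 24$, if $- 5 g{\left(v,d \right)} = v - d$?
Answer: $- \frac{2008}{5} \approx -401.6$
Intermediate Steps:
$g{\left(v,d \right)} = - \frac{v}{5} + \frac{d}{5}$ ($g{\left(v,d \right)} = - \frac{v - d}{5} = - \frac{v}{5} + \frac{d}{5}$)
$g{\left(-5,9 \right)} \left(-152\right) + 24 = \left(\left(- \frac{1}{5}\right) \left(-5\right) + \frac{1}{5} \cdot 9\right) \left(-152\right) + 24 = \left(1 + \frac{9}{5}\right) \left(-152\right) + 24 = \frac{14}{5} \left(-152\right) + 24 = - \frac{2128}{5} + 24 = - \frac{2008}{5}$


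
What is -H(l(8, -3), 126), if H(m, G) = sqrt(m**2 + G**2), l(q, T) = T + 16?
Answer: -sqrt(16045) ≈ -126.67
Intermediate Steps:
l(q, T) = 16 + T
H(m, G) = sqrt(G**2 + m**2)
-H(l(8, -3), 126) = -sqrt(126**2 + (16 - 3)**2) = -sqrt(15876 + 13**2) = -sqrt(15876 + 169) = -sqrt(16045)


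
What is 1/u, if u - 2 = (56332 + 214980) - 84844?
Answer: 1/186470 ≈ 5.3628e-6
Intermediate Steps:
u = 186470 (u = 2 + ((56332 + 214980) - 84844) = 2 + (271312 - 84844) = 2 + 186468 = 186470)
1/u = 1/186470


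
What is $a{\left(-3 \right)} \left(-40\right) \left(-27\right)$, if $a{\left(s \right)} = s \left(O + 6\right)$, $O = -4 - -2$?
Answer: $-12960$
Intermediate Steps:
$O = -2$ ($O = -4 + 2 = -2$)
$a{\left(s \right)} = 4 s$ ($a{\left(s \right)} = s \left(-2 + 6\right) = s 4 = 4 s$)
$a{\left(-3 \right)} \left(-40\right) \left(-27\right) = 4 \left(-3\right) \left(-40\right) \left(-27\right) = \left(-12\right) \left(-40\right) \left(-27\right) = 480 \left(-27\right) = -12960$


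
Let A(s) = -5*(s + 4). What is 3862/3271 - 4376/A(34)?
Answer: 7523838/310745 ≈ 24.212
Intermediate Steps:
A(s) = -20 - 5*s (A(s) = -5*(4 + s) = -20 - 5*s)
3862/3271 - 4376/A(34) = 3862/3271 - 4376/(-20 - 5*34) = 3862*(1/3271) - 4376/(-20 - 170) = 3862/3271 - 4376/(-190) = 3862/3271 - 4376*(-1/190) = 3862/3271 + 2188/95 = 7523838/310745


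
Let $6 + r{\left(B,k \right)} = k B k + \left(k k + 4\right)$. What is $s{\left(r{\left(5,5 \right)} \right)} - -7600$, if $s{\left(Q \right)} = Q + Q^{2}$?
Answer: $29652$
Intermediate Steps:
$r{\left(B,k \right)} = -2 + k^{2} + B k^{2}$ ($r{\left(B,k \right)} = -6 + \left(k B k + \left(k k + 4\right)\right) = -6 + \left(B k k + \left(k^{2} + 4\right)\right) = -6 + \left(B k^{2} + \left(4 + k^{2}\right)\right) = -6 + \left(4 + k^{2} + B k^{2}\right) = -2 + k^{2} + B k^{2}$)
$s{\left(r{\left(5,5 \right)} \right)} - -7600 = \left(-2 + 5^{2} + 5 \cdot 5^{2}\right) \left(1 + \left(-2 + 5^{2} + 5 \cdot 5^{2}\right)\right) - -7600 = \left(-2 + 25 + 5 \cdot 25\right) \left(1 + \left(-2 + 25 + 5 \cdot 25\right)\right) + 7600 = \left(-2 + 25 + 125\right) \left(1 + \left(-2 + 25 + 125\right)\right) + 7600 = 148 \left(1 + 148\right) + 7600 = 148 \cdot 149 + 7600 = 22052 + 7600 = 29652$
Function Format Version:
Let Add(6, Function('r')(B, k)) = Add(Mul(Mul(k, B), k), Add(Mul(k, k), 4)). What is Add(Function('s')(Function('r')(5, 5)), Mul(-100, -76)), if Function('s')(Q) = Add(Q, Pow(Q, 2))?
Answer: 29652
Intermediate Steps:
Function('r')(B, k) = Add(-2, Pow(k, 2), Mul(B, Pow(k, 2))) (Function('r')(B, k) = Add(-6, Add(Mul(Mul(k, B), k), Add(Mul(k, k), 4))) = Add(-6, Add(Mul(Mul(B, k), k), Add(Pow(k, 2), 4))) = Add(-6, Add(Mul(B, Pow(k, 2)), Add(4, Pow(k, 2)))) = Add(-6, Add(4, Pow(k, 2), Mul(B, Pow(k, 2)))) = Add(-2, Pow(k, 2), Mul(B, Pow(k, 2))))
Add(Function('s')(Function('r')(5, 5)), Mul(-100, -76)) = Add(Mul(Add(-2, Pow(5, 2), Mul(5, Pow(5, 2))), Add(1, Add(-2, Pow(5, 2), Mul(5, Pow(5, 2))))), Mul(-100, -76)) = Add(Mul(Add(-2, 25, Mul(5, 25)), Add(1, Add(-2, 25, Mul(5, 25)))), 7600) = Add(Mul(Add(-2, 25, 125), Add(1, Add(-2, 25, 125))), 7600) = Add(Mul(148, Add(1, 148)), 7600) = Add(Mul(148, 149), 7600) = Add(22052, 7600) = 29652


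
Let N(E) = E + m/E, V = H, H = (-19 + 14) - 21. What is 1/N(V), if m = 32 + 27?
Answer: -26/735 ≈ -0.035374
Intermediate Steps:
m = 59
H = -26 (H = -5 - 21 = -26)
V = -26
N(E) = E + 59/E
1/N(V) = 1/(-26 + 59/(-26)) = 1/(-26 + 59*(-1/26)) = 1/(-26 - 59/26) = 1/(-735/26) = -26/735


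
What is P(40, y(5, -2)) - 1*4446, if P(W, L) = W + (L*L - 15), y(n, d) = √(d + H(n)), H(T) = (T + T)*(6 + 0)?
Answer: -4363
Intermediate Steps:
H(T) = 12*T (H(T) = (2*T)*6 = 12*T)
y(n, d) = √(d + 12*n)
P(W, L) = -15 + W + L² (P(W, L) = W + (L² - 15) = W + (-15 + L²) = -15 + W + L²)
P(40, y(5, -2)) - 1*4446 = (-15 + 40 + (√(-2 + 12*5))²) - 1*4446 = (-15 + 40 + (√(-2 + 60))²) - 4446 = (-15 + 40 + (√58)²) - 4446 = (-15 + 40 + 58) - 4446 = 83 - 4446 = -4363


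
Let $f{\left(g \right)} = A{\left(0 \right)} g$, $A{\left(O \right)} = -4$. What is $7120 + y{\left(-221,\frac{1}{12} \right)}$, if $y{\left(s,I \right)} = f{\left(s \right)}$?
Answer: $8004$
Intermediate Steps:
$f{\left(g \right)} = - 4 g$
$y{\left(s,I \right)} = - 4 s$
$7120 + y{\left(-221,\frac{1}{12} \right)} = 7120 - -884 = 7120 + 884 = 8004$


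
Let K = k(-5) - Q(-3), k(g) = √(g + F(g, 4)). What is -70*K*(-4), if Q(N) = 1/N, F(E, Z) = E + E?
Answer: 280/3 + 280*I*√15 ≈ 93.333 + 1084.4*I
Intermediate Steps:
F(E, Z) = 2*E
k(g) = √3*√g (k(g) = √(g + 2*g) = √(3*g) = √3*√g)
K = ⅓ + I*√15 (K = √3*√(-5) - 1/(-3) = √3*(I*√5) - 1*(-⅓) = I*√15 + ⅓ = ⅓ + I*√15 ≈ 0.33333 + 3.873*I)
-70*K*(-4) = -70*(⅓ + I*√15)*(-4) = -70*(-4/3 - 4*I*√15) = 280/3 + 280*I*√15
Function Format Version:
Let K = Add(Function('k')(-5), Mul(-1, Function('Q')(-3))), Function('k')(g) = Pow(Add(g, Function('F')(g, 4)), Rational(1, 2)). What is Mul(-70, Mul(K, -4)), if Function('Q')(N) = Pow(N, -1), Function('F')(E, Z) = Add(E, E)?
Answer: Add(Rational(280, 3), Mul(280, I, Pow(15, Rational(1, 2)))) ≈ Add(93.333, Mul(1084.4, I))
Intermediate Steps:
Function('F')(E, Z) = Mul(2, E)
Function('k')(g) = Mul(Pow(3, Rational(1, 2)), Pow(g, Rational(1, 2))) (Function('k')(g) = Pow(Add(g, Mul(2, g)), Rational(1, 2)) = Pow(Mul(3, g), Rational(1, 2)) = Mul(Pow(3, Rational(1, 2)), Pow(g, Rational(1, 2))))
K = Add(Rational(1, 3), Mul(I, Pow(15, Rational(1, 2)))) (K = Add(Mul(Pow(3, Rational(1, 2)), Pow(-5, Rational(1, 2))), Mul(-1, Pow(-3, -1))) = Add(Mul(Pow(3, Rational(1, 2)), Mul(I, Pow(5, Rational(1, 2)))), Mul(-1, Rational(-1, 3))) = Add(Mul(I, Pow(15, Rational(1, 2))), Rational(1, 3)) = Add(Rational(1, 3), Mul(I, Pow(15, Rational(1, 2)))) ≈ Add(0.33333, Mul(3.8730, I)))
Mul(-70, Mul(K, -4)) = Mul(-70, Mul(Add(Rational(1, 3), Mul(I, Pow(15, Rational(1, 2)))), -4)) = Mul(-70, Add(Rational(-4, 3), Mul(-4, I, Pow(15, Rational(1, 2))))) = Add(Rational(280, 3), Mul(280, I, Pow(15, Rational(1, 2))))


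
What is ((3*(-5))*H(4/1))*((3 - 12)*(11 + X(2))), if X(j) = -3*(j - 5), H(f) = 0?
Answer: 0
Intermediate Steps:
X(j) = 15 - 3*j (X(j) = -3*(-5 + j) = 15 - 3*j)
((3*(-5))*H(4/1))*((3 - 12)*(11 + X(2))) = ((3*(-5))*0)*((3 - 12)*(11 + (15 - 3*2))) = (-15*0)*(-9*(11 + (15 - 6))) = 0*(-9*(11 + 9)) = 0*(-9*20) = 0*(-180) = 0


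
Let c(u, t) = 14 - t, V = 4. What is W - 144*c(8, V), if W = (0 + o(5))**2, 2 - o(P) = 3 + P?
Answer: -1404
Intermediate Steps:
o(P) = -1 - P (o(P) = 2 - (3 + P) = 2 + (-3 - P) = -1 - P)
W = 36 (W = (0 + (-1 - 1*5))**2 = (0 + (-1 - 5))**2 = (0 - 6)**2 = (-6)**2 = 36)
W - 144*c(8, V) = 36 - 144*(14 - 1*4) = 36 - 144*(14 - 4) = 36 - 144*10 = 36 - 1440 = -1404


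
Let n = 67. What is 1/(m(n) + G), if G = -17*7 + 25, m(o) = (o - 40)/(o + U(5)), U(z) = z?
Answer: -8/749 ≈ -0.010681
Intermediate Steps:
m(o) = (-40 + o)/(5 + o) (m(o) = (o - 40)/(o + 5) = (-40 + o)/(5 + o))
G = -94 (G = -119 + 25 = -94)
1/(m(n) + G) = 1/((-40 + 67)/(5 + 67) - 94) = 1/(27/72 - 94) = 1/((1/72)*27 - 94) = 1/(3/8 - 94) = 1/(-749/8) = -8/749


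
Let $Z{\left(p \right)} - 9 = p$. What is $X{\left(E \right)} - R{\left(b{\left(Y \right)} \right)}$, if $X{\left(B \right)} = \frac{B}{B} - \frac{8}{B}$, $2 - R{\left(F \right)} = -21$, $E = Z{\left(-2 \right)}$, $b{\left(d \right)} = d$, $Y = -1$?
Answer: $- \frac{162}{7} \approx -23.143$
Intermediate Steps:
$Z{\left(p \right)} = 9 + p$
$E = 7$ ($E = 9 - 2 = 7$)
$R{\left(F \right)} = 23$ ($R{\left(F \right)} = 2 - -21 = 2 + 21 = 23$)
$X{\left(B \right)} = 1 - \frac{8}{B}$
$X{\left(E \right)} - R{\left(b{\left(Y \right)} \right)} = \frac{-8 + 7}{7} - 23 = \frac{1}{7} \left(-1\right) - 23 = - \frac{1}{7} - 23 = - \frac{162}{7}$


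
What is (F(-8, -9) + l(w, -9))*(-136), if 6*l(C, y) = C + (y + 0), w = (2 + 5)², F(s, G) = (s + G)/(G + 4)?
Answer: -20536/15 ≈ -1369.1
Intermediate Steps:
F(s, G) = (G + s)/(4 + G)
w = 49 (w = 7² = 49)
l(C, y) = C/6 + y/6 (l(C, y) = (C + (y + 0))/6 = (C + y)/6 = C/6 + y/6)
(F(-8, -9) + l(w, -9))*(-136) = ((-9 - 8)/(4 - 9) + ((⅙)*49 + (⅙)*(-9)))*(-136) = (-17/(-5) + (49/6 - 3/2))*(-136) = (-⅕*(-17) + 20/3)*(-136) = (17/5 + 20/3)*(-136) = (151/15)*(-136) = -20536/15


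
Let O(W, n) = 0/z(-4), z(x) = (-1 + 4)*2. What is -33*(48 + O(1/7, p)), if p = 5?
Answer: -1584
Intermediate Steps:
z(x) = 6 (z(x) = 3*2 = 6)
O(W, n) = 0 (O(W, n) = 0/6 = 0*(1/6) = 0)
-33*(48 + O(1/7, p)) = -33*(48 + 0) = -33*48 = -1584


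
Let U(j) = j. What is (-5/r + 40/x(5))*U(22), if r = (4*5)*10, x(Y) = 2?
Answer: 8789/20 ≈ 439.45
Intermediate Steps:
r = 200 (r = 20*10 = 200)
(-5/r + 40/x(5))*U(22) = (-5/200 + 40/2)*22 = (-5*1/200 + 40*(½))*22 = (-1/40 + 20)*22 = (799/40)*22 = 8789/20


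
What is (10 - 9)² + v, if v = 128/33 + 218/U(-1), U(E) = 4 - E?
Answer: 7999/165 ≈ 48.479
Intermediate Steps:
v = 7834/165 (v = 128/33 + 218/(4 - 1*(-1)) = 128*(1/33) + 218/(4 + 1) = 128/33 + 218/5 = 7834/165 ≈ 47.479)
(10 - 9)² + v = (10 - 9)² + 7834/165 = 1² + 7834/165 = 1 + 7834/165 = 7999/165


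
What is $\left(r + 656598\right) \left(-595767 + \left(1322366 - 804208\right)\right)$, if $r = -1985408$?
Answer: $103127615290$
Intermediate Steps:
$\left(r + 656598\right) \left(-595767 + \left(1322366 - 804208\right)\right) = \left(-1985408 + 656598\right) \left(-595767 + \left(1322366 - 804208\right)\right) = - 1328810 \left(-595767 + 518158\right) = \left(-1328810\right) \left(-77609\right) = 103127615290$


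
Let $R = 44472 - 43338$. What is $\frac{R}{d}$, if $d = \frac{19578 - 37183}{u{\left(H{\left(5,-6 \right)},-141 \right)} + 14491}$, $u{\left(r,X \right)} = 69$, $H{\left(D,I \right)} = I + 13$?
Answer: $- \frac{471744}{503} \approx -937.86$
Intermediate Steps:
$H{\left(D,I \right)} = 13 + I$
$d = - \frac{503}{416}$ ($d = \frac{19578 - 37183}{69 + 14491} = - \frac{17605}{14560} = \left(-17605\right) \frac{1}{14560} = - \frac{503}{416} \approx -1.2091$)
$R = 1134$
$\frac{R}{d} = \frac{1134}{- \frac{503}{416}} = 1134 \left(- \frac{416}{503}\right) = - \frac{471744}{503}$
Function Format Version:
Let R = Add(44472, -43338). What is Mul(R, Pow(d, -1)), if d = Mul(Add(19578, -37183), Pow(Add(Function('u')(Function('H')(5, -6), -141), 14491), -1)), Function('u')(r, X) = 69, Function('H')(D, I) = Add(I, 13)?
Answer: Rational(-471744, 503) ≈ -937.86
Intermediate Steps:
Function('H')(D, I) = Add(13, I)
d = Rational(-503, 416) (d = Mul(Add(19578, -37183), Pow(Add(69, 14491), -1)) = Mul(-17605, Pow(14560, -1)) = Mul(-17605, Rational(1, 14560)) = Rational(-503, 416) ≈ -1.2091)
R = 1134
Mul(R, Pow(d, -1)) = Mul(1134, Pow(Rational(-503, 416), -1)) = Mul(1134, Rational(-416, 503)) = Rational(-471744, 503)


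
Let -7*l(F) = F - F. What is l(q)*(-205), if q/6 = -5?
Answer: 0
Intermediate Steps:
q = -30 (q = 6*(-5) = -30)
l(F) = 0 (l(F) = -(F - F)/7 = -⅐*0 = 0)
l(q)*(-205) = 0*(-205) = 0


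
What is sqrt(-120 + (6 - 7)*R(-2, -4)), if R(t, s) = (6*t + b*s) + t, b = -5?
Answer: 3*I*sqrt(14) ≈ 11.225*I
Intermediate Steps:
R(t, s) = -5*s + 7*t (R(t, s) = (6*t - 5*s) + t = (-5*s + 6*t) + t = -5*s + 7*t)
sqrt(-120 + (6 - 7)*R(-2, -4)) = sqrt(-120 + (6 - 7)*(-5*(-4) + 7*(-2))) = sqrt(-120 - (20 - 14)) = sqrt(-120 - 1*6) = sqrt(-120 - 6) = sqrt(-126) = 3*I*sqrt(14)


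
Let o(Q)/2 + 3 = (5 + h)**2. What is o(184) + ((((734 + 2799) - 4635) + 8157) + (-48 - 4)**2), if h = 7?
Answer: 10041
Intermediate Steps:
o(Q) = 282 (o(Q) = -6 + 2*(5 + 7)**2 = -6 + 2*12**2 = -6 + 2*144 = -6 + 288 = 282)
o(184) + ((((734 + 2799) - 4635) + 8157) + (-48 - 4)**2) = 282 + ((((734 + 2799) - 4635) + 8157) + (-48 - 4)**2) = 282 + (((3533 - 4635) + 8157) + (-52)**2) = 282 + ((-1102 + 8157) + 2704) = 282 + (7055 + 2704) = 282 + 9759 = 10041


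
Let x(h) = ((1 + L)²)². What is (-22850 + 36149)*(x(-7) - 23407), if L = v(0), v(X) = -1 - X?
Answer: -311289693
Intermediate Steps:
L = -1 (L = -1 - 1*0 = -1 + 0 = -1)
x(h) = 0 (x(h) = ((1 - 1)²)² = (0²)² = 0² = 0)
(-22850 + 36149)*(x(-7) - 23407) = (-22850 + 36149)*(0 - 23407) = 13299*(-23407) = -311289693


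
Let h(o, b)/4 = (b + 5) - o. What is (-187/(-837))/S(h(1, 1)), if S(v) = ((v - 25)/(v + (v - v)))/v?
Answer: -14960/837 ≈ -17.873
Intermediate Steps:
h(o, b) = 20 - 4*o + 4*b (h(o, b) = 4*((b + 5) - o) = 4*((5 + b) - o) = 4*(5 + b - o) = 20 - 4*o + 4*b)
S(v) = (-25 + v)/v² (S(v) = ((-25 + v)/(v + 0))/v = ((-25 + v)/v)/v = (-25 + v)/v²)
(-187/(-837))/S(h(1, 1)) = (-187/(-837))/(((-25 + (20 - 4*1 + 4*1))/(20 - 4*1 + 4*1)²)) = (-187*(-1/837))/(((-25 + (20 - 4 + 4))/(20 - 4 + 4)²)) = 187/(837*(((-25 + 20)/20²))) = 187/(837*(((1/400)*(-5)))) = 187/(837*(-1/80)) = (187/837)*(-80) = -14960/837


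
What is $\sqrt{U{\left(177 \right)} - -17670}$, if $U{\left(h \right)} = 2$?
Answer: $94 \sqrt{2} \approx 132.94$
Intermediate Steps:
$\sqrt{U{\left(177 \right)} - -17670} = \sqrt{2 - -17670} = \sqrt{2 + 17670} = \sqrt{17672} = 94 \sqrt{2}$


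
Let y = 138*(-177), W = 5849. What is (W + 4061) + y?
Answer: -14516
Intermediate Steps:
y = -24426
(W + 4061) + y = (5849 + 4061) - 24426 = 9910 - 24426 = -14516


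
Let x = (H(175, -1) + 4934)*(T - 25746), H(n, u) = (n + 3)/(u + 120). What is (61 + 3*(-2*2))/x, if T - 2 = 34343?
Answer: 5831/5050399076 ≈ 1.1546e-6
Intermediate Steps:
T = 34345 (T = 2 + 34343 = 34345)
H(n, u) = (3 + n)/(120 + u)
x = 5050399076/119 (x = ((3 + 175)/(120 - 1) + 4934)*(34345 - 25746) = (178/119 + 4934)*8599 = (587324/119)*8599 = 5050399076/119 ≈ 4.2440e+7)
(61 + 3*(-2*2))/x = (61 + 3*(-2*2))/(5050399076/119) = (61 + 3*(-4))*(119/5050399076) = (61 - 12)*(119/5050399076) = 49*(119/5050399076) = 5831/5050399076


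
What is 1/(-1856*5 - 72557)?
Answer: -1/81837 ≈ -1.2219e-5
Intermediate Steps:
1/(-1856*5 - 72557) = 1/(-9280 - 72557) = 1/(-81837) = -1/81837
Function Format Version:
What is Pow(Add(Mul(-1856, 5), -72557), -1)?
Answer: Rational(-1, 81837) ≈ -1.2219e-5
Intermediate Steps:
Pow(Add(Mul(-1856, 5), -72557), -1) = Pow(Add(-9280, -72557), -1) = Pow(-81837, -1) = Rational(-1, 81837)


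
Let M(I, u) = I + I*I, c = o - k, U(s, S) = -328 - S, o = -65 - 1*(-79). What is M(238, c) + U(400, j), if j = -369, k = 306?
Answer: 56923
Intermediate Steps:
o = 14 (o = -65 + 79 = 14)
c = -292 (c = 14 - 1*306 = 14 - 306 = -292)
M(I, u) = I + I²
M(238, c) + U(400, j) = 238*(1 + 238) + (-328 - 1*(-369)) = 238*239 + (-328 + 369) = 56882 + 41 = 56923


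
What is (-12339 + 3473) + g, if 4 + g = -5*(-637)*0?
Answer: -8870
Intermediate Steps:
g = -4 (g = -4 - 5*(-637)*0 = -4 + 3185*0 = -4 + 0 = -4)
(-12339 + 3473) + g = (-12339 + 3473) - 4 = -8866 - 4 = -8870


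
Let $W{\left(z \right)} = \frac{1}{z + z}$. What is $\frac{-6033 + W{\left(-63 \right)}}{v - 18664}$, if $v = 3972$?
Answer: $\frac{760159}{1851192} \approx 0.41063$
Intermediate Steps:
$W{\left(z \right)} = \frac{1}{2 z}$
$\frac{-6033 + W{\left(-63 \right)}}{v - 18664} = \frac{-6033 + \frac{1}{2 \left(-63\right)}}{3972 - 18664} = \frac{-6033 + \frac{1}{2} \left(- \frac{1}{63}\right)}{-14692} = \left(-6033 - \frac{1}{126}\right) \left(- \frac{1}{14692}\right) = \left(- \frac{760159}{126}\right) \left(- \frac{1}{14692}\right) = \frac{760159}{1851192}$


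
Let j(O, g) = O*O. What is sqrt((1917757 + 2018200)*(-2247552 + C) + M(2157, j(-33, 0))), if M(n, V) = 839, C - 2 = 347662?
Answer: I*sqrt(7477877471977) ≈ 2.7346e+6*I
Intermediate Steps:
C = 347664 (C = 2 + 347662 = 347664)
j(O, g) = O**2
sqrt((1917757 + 2018200)*(-2247552 + C) + M(2157, j(-33, 0))) = sqrt((1917757 + 2018200)*(-2247552 + 347664) + 839) = sqrt(3935957*(-1899888) + 839) = sqrt(-7477877472816 + 839) = sqrt(-7477877471977) = I*sqrt(7477877471977)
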